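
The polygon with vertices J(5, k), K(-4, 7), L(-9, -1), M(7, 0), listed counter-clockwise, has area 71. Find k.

3

The doubled signed area Σ (x_i y_{i+1} − x_{i+1} y_i) is linear in k.
With k=0 it equals 109; the coefficient of k is 11 (from the two edges through J).
So 11·k + 109 = 2·71 = 142 ⇒ k = 3.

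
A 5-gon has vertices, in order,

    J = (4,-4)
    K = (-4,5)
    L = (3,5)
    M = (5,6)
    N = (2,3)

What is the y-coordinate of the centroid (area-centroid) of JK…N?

Apply the surveyor's formula. First the cross-terms c_i = x_i·y_{i+1} − x_{i+1}·y_i:
  4, -35, -7, 3, -20  ⇒  2A = -55, A = -27.5.
Then Σ (y_i + y_{i+1})·c_i = -376, so ȳ = -376 / (6·(-27.5)) = 376/165.

376/165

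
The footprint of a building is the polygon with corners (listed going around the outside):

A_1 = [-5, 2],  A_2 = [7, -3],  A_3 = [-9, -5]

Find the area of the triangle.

Σ = (1) + (-62) + (-43) = -104
Area = |Σ|/2 = 52.

52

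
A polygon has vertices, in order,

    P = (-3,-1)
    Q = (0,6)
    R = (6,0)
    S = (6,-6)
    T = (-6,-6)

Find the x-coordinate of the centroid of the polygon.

Apply Gauss's area formula. First the cross-terms c_i = x_i·y_{i+1} − x_{i+1}·y_i:
  -18, -36, -36, -72, -12  ⇒  2A = -174, A = -87.
Then Σ (x_i + x_{i+1})·c_i = -486, so x̄ = -486 / (6·(-87)) = 27/29.

27/29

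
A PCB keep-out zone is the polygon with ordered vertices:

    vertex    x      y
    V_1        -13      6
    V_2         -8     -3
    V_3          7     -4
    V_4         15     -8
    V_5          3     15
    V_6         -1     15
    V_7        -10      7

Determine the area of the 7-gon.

313.5

Apply the shoelace (surveyor's) formula: 2A = Σ (x_i·y_{i+1} − x_{i+1}·y_i), indices taken mod 7.
Σ = (87) + (53) + (4) + (249) + (60) + (143) + (31) = 627
Area = |Σ|/2 = 313.5.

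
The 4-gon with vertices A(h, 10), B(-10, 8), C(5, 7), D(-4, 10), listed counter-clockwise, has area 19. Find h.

-5

The doubled signed area Σ (x_i y_{i+1} − x_{i+1} y_i) is linear in h.
With h=0 it equals 28; the coefficient of h is -2 (from the two edges through A).
So -2·h + 28 = 2·19 = 38 ⇒ h = -5.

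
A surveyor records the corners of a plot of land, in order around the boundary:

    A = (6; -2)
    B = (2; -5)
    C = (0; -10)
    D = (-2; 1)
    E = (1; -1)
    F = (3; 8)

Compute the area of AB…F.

54

Cross-terms: -26, -20, -20, 1, 11, -54  ⇒  Σ = -108
Area = |Σ|/2 = 54.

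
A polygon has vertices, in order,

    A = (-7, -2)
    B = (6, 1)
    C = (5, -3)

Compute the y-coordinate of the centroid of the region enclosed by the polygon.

-4/3

Apply the surveyor's formula. First the cross-terms c_i = x_i·y_{i+1} − x_{i+1}·y_i:
  5, -23, -31  ⇒  2A = -49, A = -24.5.
Then Σ (y_i + y_{i+1})·c_i = 196, so ȳ = 196 / (6·(-24.5)) = -4/3.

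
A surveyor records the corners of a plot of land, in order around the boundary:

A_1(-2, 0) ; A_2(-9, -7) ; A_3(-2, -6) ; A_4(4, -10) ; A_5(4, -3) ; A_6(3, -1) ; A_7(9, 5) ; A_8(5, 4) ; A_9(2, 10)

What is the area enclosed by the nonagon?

114

Apply the surveyor's formula: 2A = Σ (x_i·y_{i+1} − x_{i+1}·y_i), indices taken mod 9.
Σ = (14) + (40) + (44) + (28) + (5) + (24) + (11) + (42) + (20) = 228
Area = |Σ|/2 = 114.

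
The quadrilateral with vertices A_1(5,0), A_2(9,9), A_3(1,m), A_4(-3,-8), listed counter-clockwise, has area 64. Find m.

Write out the shoelace sum; only the two edges meeting at A_3 involve m:
2·Area = [(9·m − 1·9) + (1·(-8) − (-3)·m)] + 85
       = 12·m + 68 = 128
⇒ m = 5.

5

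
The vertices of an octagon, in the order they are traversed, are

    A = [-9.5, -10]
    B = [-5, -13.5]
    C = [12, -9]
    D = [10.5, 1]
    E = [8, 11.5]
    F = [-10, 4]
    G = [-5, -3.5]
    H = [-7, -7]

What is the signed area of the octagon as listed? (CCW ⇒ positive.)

Σ = (78.25) + (207) + (106.5) + (112.75) + (147) + (55) + (10.5) + (3.5) = 720.5
Signed area = Σ/2 = 360.25 (positive ⇒ counter-clockwise traversal).

360.25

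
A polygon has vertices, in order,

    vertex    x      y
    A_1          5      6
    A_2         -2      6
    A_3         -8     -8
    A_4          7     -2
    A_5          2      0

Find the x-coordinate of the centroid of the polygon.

-233/291

Apply the shoelace formula. First the cross-terms c_i = x_i·y_{i+1} − x_{i+1}·y_i:
  42, 64, 72, 4, 12  ⇒  2A = 194, A = 97.
Then Σ (x_i + x_{i+1})·c_i = -466, so x̄ = -466 / (6·97) = -233/291.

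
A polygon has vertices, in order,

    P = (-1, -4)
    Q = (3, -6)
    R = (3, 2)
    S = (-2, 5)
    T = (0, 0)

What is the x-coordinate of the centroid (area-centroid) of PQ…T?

199/183

Apply the surveyor's formula. First the cross-terms c_i = x_i·y_{i+1} − x_{i+1}·y_i:
  18, 24, 19, 0, 0  ⇒  2A = 61, A = 30.5.
Then Σ (x_i + x_{i+1})·c_i = 199, so x̄ = 199 / (6·30.5) = 199/183.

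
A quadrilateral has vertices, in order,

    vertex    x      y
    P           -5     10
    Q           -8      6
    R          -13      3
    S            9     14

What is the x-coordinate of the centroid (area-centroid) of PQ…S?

Apply the shoelace (surveyor's) formula. First the cross-terms c_i = x_i·y_{i+1} − x_{i+1}·y_i:
  50, 54, -209, 160  ⇒  2A = 55, A = 27.5.
Then Σ (x_i + x_{i+1})·c_i = -308, so x̄ = -308 / (6·27.5) = -28/15.

-28/15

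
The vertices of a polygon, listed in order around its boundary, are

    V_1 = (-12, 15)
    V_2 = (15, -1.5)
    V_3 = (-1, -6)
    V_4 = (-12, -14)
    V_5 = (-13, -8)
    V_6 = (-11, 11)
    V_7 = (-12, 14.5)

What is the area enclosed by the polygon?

353.5

Apply the shoelace formula: 2A = Σ (x_i·y_{i+1} − x_{i+1}·y_i), indices taken mod 7.
Cross-terms: -207, -91.5, -58, -86, -231, -27.5, -6  ⇒  Σ = -707
Area = |Σ|/2 = 353.5.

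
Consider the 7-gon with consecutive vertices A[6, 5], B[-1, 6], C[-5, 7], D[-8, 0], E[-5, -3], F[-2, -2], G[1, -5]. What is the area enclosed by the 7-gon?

Σ = (41) + (23) + (56) + (24) + (4) + (12) + (35) = 195
Area = |Σ|/2 = 97.5.

97.5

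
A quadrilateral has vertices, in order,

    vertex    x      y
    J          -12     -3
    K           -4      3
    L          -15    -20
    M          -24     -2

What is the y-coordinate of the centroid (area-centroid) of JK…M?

-1507/195

Apply the surveyor's formula. First the cross-terms c_i = x_i·y_{i+1} − x_{i+1}·y_i:
  -48, 125, -450, 48  ⇒  2A = -325, A = -162.5.
Then Σ (y_i + y_{i+1})·c_i = 7535, so ȳ = 7535 / (6·(-162.5)) = -1507/195.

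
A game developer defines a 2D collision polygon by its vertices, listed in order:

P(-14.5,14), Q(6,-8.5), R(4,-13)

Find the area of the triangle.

68.625

Cross-terms: 39.25, -44, -132.5  ⇒  Σ = -137.25
Area = |Σ|/2 = 68.625.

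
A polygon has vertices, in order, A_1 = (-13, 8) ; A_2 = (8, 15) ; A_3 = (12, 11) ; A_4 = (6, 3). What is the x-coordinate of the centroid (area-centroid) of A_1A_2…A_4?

Apply the surveyor's formula. First the cross-terms c_i = x_i·y_{i+1} − x_{i+1}·y_i:
  -259, -92, -30, 87  ⇒  2A = -294, A = -147.
Then Σ (x_i + x_{i+1})·c_i = -1694, so x̄ = -1694 / (6·(-147)) = 121/63.

121/63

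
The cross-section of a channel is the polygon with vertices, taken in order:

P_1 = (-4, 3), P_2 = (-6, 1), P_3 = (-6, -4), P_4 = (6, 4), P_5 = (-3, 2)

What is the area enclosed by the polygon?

Cross-terms: 14, 30, 0, 24, -1  ⇒  Σ = 67
Area = |Σ|/2 = 33.5.

33.5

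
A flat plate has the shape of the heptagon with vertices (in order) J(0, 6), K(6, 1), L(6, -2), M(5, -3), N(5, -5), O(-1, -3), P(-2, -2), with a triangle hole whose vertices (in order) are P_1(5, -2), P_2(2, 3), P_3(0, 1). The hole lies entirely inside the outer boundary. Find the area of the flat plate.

Outer boundary:
Apply the shoelace (surveyor's) formula: 2A = Σ (x_i·y_{i+1} − x_{i+1}·y_i), indices taken mod 7.
J→K: (0)(1) − (6)(6) = -36
K→L: (6)(-2) − (6)(1) = -18
L→M: (6)(-3) − (5)(-2) = -8
M→N: (5)(-5) − (5)(-3) = -10
N→O: (5)(-3) − (-1)(-5) = -20
O→P: (-1)(-2) − (-2)(-3) = -4
P→J: (-2)(6) − (0)(-2) = -12
Σ = -108
Area = |Σ|/2 = 54.
Hole:
Σ = (19) + (2) + (-5) = 16
Area = |Σ|/2 = 8.
Net area = 54 − 8 = 46.

46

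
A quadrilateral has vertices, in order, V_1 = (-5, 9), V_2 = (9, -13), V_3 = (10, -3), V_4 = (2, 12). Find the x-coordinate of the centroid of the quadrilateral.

1057/291

Apply the surveyor's formula. First the cross-terms c_i = x_i·y_{i+1} − x_{i+1}·y_i:
  -16, 103, 126, 78  ⇒  2A = 291, A = 145.5.
Then Σ (x_i + x_{i+1})·c_i = 3171, so x̄ = 3171 / (6·145.5) = 1057/291.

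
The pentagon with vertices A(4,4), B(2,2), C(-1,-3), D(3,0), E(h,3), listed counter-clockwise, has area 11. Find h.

Write out the shoelace sum; only the two edges meeting at E involve h:
2·Area = [(3·3 − h·0) + (h·4 − 4·3)] + 5
       = 4·h + 2 = 22
⇒ h = 5.

5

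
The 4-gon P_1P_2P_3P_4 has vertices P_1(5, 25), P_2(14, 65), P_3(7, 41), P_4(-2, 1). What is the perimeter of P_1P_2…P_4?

132

|P_1P_2| = √((9)² + (40)²) = √1681 = 41
|P_2P_3| = √((-7)² + (-24)²) = √625 = 25
|P_3P_4| = √((-9)² + (-40)²) = √1681 = 41
|P_4P_1| = √((7)² + (24)²) = √625 = 25
Perimeter = 41 + 25 + 41 + 25 = 132.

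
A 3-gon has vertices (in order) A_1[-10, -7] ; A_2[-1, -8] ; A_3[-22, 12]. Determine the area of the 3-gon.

Apply the surveyor's formula: 2A = Σ (x_i·y_{i+1} − x_{i+1}·y_i), indices taken mod 3.
A_1→A_2: (-10)(-8) − (-1)(-7) = 73
A_2→A_3: (-1)(12) − (-22)(-8) = -188
A_3→A_1: (-22)(-7) − (-10)(12) = 274
Σ = 159
Area = |Σ|/2 = 79.5.

79.5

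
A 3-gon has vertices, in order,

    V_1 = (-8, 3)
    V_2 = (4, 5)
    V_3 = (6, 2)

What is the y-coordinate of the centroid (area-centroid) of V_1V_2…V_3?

10/3

Apply the surveyor's formula. First the cross-terms c_i = x_i·y_{i+1} − x_{i+1}·y_i:
  -52, -22, 34  ⇒  2A = -40, A = -20.
Then Σ (y_i + y_{i+1})·c_i = -400, so ȳ = -400 / (6·(-20)) = 10/3.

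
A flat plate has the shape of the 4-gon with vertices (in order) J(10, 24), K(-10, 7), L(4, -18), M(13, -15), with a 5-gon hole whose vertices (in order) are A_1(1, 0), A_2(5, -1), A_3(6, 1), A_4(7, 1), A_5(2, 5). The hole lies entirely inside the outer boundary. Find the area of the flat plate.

Outer boundary:
J→K: (10)(7) − (-10)(24) = 310
K→L: (-10)(-18) − (4)(7) = 152
L→M: (4)(-15) − (13)(-18) = 174
M→J: (13)(24) − (10)(-15) = 462
Σ = 1098
Area = |Σ|/2 = 549.
Hole:
Σ = (-1) + (11) + (-1) + (33) + (-5) = 37
Area = |Σ|/2 = 18.5.
Net area = 549 − 18.5 = 530.5.

530.5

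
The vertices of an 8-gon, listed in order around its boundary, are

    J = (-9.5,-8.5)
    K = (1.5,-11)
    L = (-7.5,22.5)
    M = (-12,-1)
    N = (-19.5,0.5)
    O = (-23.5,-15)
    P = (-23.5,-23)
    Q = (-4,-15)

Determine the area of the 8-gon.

482.375

Apply Gauss's area formula: 2A = Σ (x_i·y_{i+1} − x_{i+1}·y_i), indices taken mod 8.
Σ = (117.25) + (-48.75) + (277.5) + (-25.5) + (304.25) + (188) + (260.5) + (-108.5) = 964.75
Area = |Σ|/2 = 482.375.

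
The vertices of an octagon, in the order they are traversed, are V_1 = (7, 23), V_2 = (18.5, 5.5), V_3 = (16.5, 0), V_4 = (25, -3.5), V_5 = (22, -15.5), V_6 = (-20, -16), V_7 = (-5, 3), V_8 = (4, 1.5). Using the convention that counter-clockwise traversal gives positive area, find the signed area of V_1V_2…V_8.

Σ = (-387) + (-90.75) + (-57.75) + (-310.5) + (-662) + (-140) + (-19.5) + (81.5) = -1586
Signed area = Σ/2 = -793 (negative ⇒ clockwise traversal).

-793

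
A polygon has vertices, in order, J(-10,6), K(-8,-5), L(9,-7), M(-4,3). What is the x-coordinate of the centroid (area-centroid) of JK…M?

-146/51

Apply Gauss's area formula. First the cross-terms c_i = x_i·y_{i+1} − x_{i+1}·y_i:
  98, 101, -1, 6  ⇒  2A = 204, A = 102.
Then Σ (x_i + x_{i+1})·c_i = -1752, so x̄ = -1752 / (6·102) = -146/51.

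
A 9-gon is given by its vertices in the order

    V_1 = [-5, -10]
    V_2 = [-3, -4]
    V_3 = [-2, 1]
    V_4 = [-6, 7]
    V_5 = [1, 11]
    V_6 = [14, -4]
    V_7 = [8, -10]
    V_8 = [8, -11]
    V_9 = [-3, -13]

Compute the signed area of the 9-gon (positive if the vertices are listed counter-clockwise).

-274

Apply the shoelace formula: 2A = Σ (x_i·y_{i+1} − x_{i+1}·y_i), indices taken mod 9.
Σ = (-10) + (-11) + (-8) + (-73) + (-158) + (-108) + (-8) + (-137) + (-35) = -548
Signed area = Σ/2 = -274 (negative ⇒ clockwise traversal).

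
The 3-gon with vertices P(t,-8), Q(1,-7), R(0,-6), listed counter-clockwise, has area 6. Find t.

Write out the shoelace sum; only the two edges meeting at P involve t:
2·Area = [(0·(-8) − t·(-6)) + (t·(-7) − 1·(-8))] + -6
       = -1·t + 2 = 12
⇒ t = -10.

-10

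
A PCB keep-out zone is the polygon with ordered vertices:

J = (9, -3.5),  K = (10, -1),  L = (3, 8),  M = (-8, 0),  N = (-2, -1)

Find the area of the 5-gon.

98.5

Apply the shoelace formula: 2A = Σ (x_i·y_{i+1} − x_{i+1}·y_i), indices taken mod 5.
Cross-terms: 26, 83, 64, 8, 16  ⇒  Σ = 197
Area = |Σ|/2 = 98.5.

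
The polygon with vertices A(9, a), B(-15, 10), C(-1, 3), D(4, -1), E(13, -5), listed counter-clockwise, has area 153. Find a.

8

Write out the shoelace sum; only the two edges meeting at A involve a:
2·Area = [(13·a − 9·(-5)) + (9·10 − (-15)·a)] + -53
       = 28·a + 82 = 306
⇒ a = 8.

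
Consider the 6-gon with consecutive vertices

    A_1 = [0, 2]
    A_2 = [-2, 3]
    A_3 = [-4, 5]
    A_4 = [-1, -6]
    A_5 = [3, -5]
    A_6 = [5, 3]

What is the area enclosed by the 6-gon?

Apply the surveyor's formula: 2A = Σ (x_i·y_{i+1} − x_{i+1}·y_i), indices taken mod 6.
Σ = (4) + (2) + (29) + (23) + (34) + (10) = 102
Area = |Σ|/2 = 51.

51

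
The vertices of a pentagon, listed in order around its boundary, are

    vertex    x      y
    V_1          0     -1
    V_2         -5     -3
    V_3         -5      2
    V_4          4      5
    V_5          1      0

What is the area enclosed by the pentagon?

34.5

Apply the shoelace (surveyor's) formula: 2A = Σ (x_i·y_{i+1} − x_{i+1}·y_i), indices taken mod 5.
Σ = (-5) + (-25) + (-33) + (-5) + (-1) = -69
Area = |Σ|/2 = 34.5.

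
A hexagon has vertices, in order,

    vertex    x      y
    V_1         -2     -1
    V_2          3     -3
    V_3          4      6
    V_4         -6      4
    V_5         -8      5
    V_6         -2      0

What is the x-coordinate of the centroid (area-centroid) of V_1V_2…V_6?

Apply the surveyor's formula. First the cross-terms c_i = x_i·y_{i+1} − x_{i+1}·y_i:
  9, 30, 52, 2, 10, 2  ⇒  2A = 105, A = 52.5.
Then Σ (x_i + x_{i+1})·c_i = -21, so x̄ = -21 / (6·52.5) = -1/15.

-1/15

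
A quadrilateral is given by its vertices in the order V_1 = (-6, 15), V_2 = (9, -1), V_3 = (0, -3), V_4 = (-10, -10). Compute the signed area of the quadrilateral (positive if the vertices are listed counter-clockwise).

-198

Apply the shoelace (surveyor's) formula: 2A = Σ (x_i·y_{i+1} − x_{i+1}·y_i), indices taken mod 4.
V_1→V_2: (-6)(-1) − (9)(15) = -129
V_2→V_3: (9)(-3) − (0)(-1) = -27
V_3→V_4: (0)(-10) − (-10)(-3) = -30
V_4→V_1: (-10)(15) − (-6)(-10) = -210
Σ = -396
Signed area = Σ/2 = -198 (negative ⇒ clockwise traversal).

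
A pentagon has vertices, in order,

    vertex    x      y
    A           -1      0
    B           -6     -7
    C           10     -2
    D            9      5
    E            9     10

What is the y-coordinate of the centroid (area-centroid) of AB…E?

16/53

Apply the surveyor's formula. First the cross-terms c_i = x_i·y_{i+1} − x_{i+1}·y_i:
  7, 82, 68, 45, 10  ⇒  2A = 212, A = 106.
Then Σ (y_i + y_{i+1})·c_i = 192, so ȳ = 192 / (6·106) = 16/53.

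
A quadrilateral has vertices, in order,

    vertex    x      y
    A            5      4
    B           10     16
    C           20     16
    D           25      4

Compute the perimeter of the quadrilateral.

56

|AB| = √((5)² + (12)²) = √169 = 13
|BC| = √((10)² + (0)²) = √100 = 10
|CD| = √((5)² + (-12)²) = √169 = 13
|DA| = √((-20)² + (0)²) = √400 = 20
Perimeter = 13 + 10 + 13 + 20 = 56.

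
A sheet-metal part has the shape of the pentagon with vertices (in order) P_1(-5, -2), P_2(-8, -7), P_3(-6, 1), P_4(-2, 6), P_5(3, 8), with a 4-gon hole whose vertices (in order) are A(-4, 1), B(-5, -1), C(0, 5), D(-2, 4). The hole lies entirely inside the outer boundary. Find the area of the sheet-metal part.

Outer boundary:
Σ = (19) + (-50) + (-34) + (-34) + (34) = -65
Area = |Σ|/2 = 32.5.
Hole:
Apply the shoelace formula: 2A = Σ (x_i·y_{i+1} − x_{i+1}·y_i), indices taken mod 4.
A→B: (-4)(-1) − (-5)(1) = 9
B→C: (-5)(5) − (0)(-1) = -25
C→D: (0)(4) − (-2)(5) = 10
D→A: (-2)(1) − (-4)(4) = 14
Σ = 8
Area = |Σ|/2 = 4.
Net area = 32.5 − 4 = 28.5.

28.5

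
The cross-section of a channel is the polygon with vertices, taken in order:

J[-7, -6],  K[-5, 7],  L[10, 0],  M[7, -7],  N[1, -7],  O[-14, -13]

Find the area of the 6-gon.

189.5

Σ = (-79) + (-70) + (-70) + (-42) + (-111) + (-7) = -379
Area = |Σ|/2 = 189.5.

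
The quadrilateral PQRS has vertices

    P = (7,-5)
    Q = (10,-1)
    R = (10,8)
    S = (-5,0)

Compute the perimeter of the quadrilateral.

|PQ| = √((3)² + (4)²) = √25 = 5
|QR| = √((0)² + (9)²) = √81 = 9
|RS| = √((-15)² + (-8)²) = √289 = 17
|SP| = √((12)² + (-5)²) = √169 = 13
Perimeter = 5 + 9 + 17 + 13 = 44.

44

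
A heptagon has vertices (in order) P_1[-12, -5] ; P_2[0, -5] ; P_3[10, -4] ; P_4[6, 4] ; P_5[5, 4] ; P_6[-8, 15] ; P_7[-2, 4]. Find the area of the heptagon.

Apply the shoelace (surveyor's) formula: 2A = Σ (x_i·y_{i+1} − x_{i+1}·y_i), indices taken mod 7.
Σ = (60) + (50) + (64) + (4) + (107) + (-2) + (58) = 341
Area = |Σ|/2 = 170.5.

170.5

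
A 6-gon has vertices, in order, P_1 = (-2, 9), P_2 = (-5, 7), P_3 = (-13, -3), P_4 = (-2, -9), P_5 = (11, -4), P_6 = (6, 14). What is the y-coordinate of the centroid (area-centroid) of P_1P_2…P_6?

Apply Gauss's area formula. First the cross-terms c_i = x_i·y_{i+1} − x_{i+1}·y_i:
  31, 106, 111, 107, 178, 82  ⇒  2A = 615, A = 307.5.
Then Σ (y_i + y_{i+1})·c_i = 1863, so ȳ = 1863 / (6·307.5) = 207/205.

207/205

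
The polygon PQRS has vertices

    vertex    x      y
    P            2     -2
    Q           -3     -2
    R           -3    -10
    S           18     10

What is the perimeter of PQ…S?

|PQ| = √((-5)² + (0)²) = √25 = 5
|QR| = √((0)² + (-8)²) = √64 = 8
|RS| = √((21)² + (20)²) = √841 = 29
|SP| = √((-16)² + (-12)²) = √400 = 20
Perimeter = 5 + 8 + 29 + 20 = 62.

62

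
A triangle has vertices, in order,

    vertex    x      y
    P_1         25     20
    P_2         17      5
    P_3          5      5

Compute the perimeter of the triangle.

|P_1P_2| = √((-8)² + (-15)²) = √289 = 17
|P_2P_3| = √((-12)² + (0)²) = √144 = 12
|P_3P_1| = √((20)² + (15)²) = √625 = 25
Perimeter = 17 + 12 + 25 = 54.

54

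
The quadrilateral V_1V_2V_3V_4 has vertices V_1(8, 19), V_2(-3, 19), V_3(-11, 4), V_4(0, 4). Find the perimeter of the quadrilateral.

|V_1V_2| = √((-11)² + (0)²) = √121 = 11
|V_2V_3| = √((-8)² + (-15)²) = √289 = 17
|V_3V_4| = √((11)² + (0)²) = √121 = 11
|V_4V_1| = √((8)² + (15)²) = √289 = 17
Perimeter = 11 + 17 + 11 + 17 = 56.

56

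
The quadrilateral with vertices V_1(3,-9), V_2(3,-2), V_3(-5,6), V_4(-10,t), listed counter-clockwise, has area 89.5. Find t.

The doubled signed area Σ (x_i y_{i+1} − x_{i+1} y_i) is linear in t.
With t=0 it equals 179; the coefficient of t is -8 (from the two edges through V_4).
So -8·t + 179 = 2·89.5 = 179 ⇒ t = 0.

0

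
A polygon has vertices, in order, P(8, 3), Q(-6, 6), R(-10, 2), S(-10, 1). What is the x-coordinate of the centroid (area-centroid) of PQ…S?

-380/129

Apply the shoelace formula. First the cross-terms c_i = x_i·y_{i+1} − x_{i+1}·y_i:
  66, 48, 10, -38  ⇒  2A = 86, A = 43.
Then Σ (x_i + x_{i+1})·c_i = -760, so x̄ = -760 / (6·43) = -380/129.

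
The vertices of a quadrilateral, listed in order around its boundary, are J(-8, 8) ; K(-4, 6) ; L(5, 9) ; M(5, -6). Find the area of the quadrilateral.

82.5

Apply Gauss's area formula: 2A = Σ (x_i·y_{i+1} − x_{i+1}·y_i), indices taken mod 4.
Σ = (-16) + (-66) + (-75) + (-8) = -165
Area = |Σ|/2 = 82.5.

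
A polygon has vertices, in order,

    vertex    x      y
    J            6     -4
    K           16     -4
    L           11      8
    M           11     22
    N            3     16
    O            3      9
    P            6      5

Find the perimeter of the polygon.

68

|JK| = √((10)² + (0)²) = √100 = 10
|KL| = √((-5)² + (12)²) = √169 = 13
|LM| = √((0)² + (14)²) = √196 = 14
|MN| = √((-8)² + (-6)²) = √100 = 10
|NO| = √((0)² + (-7)²) = √49 = 7
|OP| = √((3)² + (-4)²) = √25 = 5
|PJ| = √((0)² + (-9)²) = √81 = 9
Perimeter = 10 + 13 + 14 + 10 + 7 + 5 + 9 = 68.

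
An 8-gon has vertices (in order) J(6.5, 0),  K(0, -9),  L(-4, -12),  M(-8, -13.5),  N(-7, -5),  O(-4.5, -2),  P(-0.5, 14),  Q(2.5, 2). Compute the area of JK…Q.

156.25

Apply the surveyor's formula: 2A = Σ (x_i·y_{i+1} − x_{i+1}·y_i), indices taken mod 8.
Σ = (-58.5) + (-36) + (-42) + (-54.5) + (-8.5) + (-64) + (-36) + (-13) = -312.5
Area = |Σ|/2 = 156.25.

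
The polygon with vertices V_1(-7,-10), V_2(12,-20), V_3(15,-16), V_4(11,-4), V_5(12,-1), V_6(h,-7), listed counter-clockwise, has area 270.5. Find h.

The doubled signed area Σ (x_i y_{i+1} − x_{i+1} y_i) is linear in h.
With h=0 it equals 388; the coefficient of h is -9 (from the two edges through V_6).
So -9·h + 388 = 2·270.5 = 541 ⇒ h = -17.

-17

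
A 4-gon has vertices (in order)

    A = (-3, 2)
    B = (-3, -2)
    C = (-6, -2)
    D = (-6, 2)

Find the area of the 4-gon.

Apply the shoelace (surveyor's) formula: 2A = Σ (x_i·y_{i+1} − x_{i+1}·y_i), indices taken mod 4.
Cross-terms: 12, -6, -24, -6  ⇒  Σ = -24
Area = |Σ|/2 = 12.

12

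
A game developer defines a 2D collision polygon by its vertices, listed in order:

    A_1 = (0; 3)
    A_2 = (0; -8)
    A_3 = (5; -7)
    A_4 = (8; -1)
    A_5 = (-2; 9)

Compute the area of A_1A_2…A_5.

77.5

Σ = (0) + (40) + (51) + (70) + (-6) = 155
Area = |Σ|/2 = 77.5.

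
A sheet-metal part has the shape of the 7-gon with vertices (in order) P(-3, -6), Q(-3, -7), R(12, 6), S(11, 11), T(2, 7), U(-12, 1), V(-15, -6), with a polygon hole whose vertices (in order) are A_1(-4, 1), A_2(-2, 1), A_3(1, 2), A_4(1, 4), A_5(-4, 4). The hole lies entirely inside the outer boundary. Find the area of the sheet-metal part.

Outer boundary:
Apply Gauss's area formula: 2A = Σ (x_i·y_{i+1} − x_{i+1}·y_i), indices taken mod 7.
Σ = (3) + (66) + (66) + (55) + (86) + (87) + (72) = 435
Area = |Σ|/2 = 217.5.
Hole:
Apply the shoelace formula: 2A = Σ (x_i·y_{i+1} − x_{i+1}·y_i), indices taken mod 5.
Cross-terms: -2, -5, 2, 20, 12  ⇒  Σ = 27
Area = |Σ|/2 = 13.5.
Net area = 217.5 − 13.5 = 204.

204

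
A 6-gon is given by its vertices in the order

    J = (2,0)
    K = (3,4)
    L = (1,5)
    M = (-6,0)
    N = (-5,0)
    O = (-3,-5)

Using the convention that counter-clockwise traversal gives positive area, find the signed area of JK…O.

Apply the shoelace formula: 2A = Σ (x_i·y_{i+1} − x_{i+1}·y_i), indices taken mod 6.
J→K: (2)(4) − (3)(0) = 8
K→L: (3)(5) − (1)(4) = 11
L→M: (1)(0) − (-6)(5) = 30
M→N: (-6)(0) − (-5)(0) = 0
N→O: (-5)(-5) − (-3)(0) = 25
O→J: (-3)(0) − (2)(-5) = 10
Σ = 84
Signed area = Σ/2 = 42 (positive ⇒ counter-clockwise traversal).

42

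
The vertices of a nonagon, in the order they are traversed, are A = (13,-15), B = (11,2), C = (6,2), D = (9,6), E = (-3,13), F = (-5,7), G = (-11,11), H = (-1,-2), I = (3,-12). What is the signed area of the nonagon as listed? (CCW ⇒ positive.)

Apply the shoelace (surveyor's) formula: 2A = Σ (x_i·y_{i+1} − x_{i+1}·y_i), indices taken mod 9.
A→B: (13)(2) − (11)(-15) = 191
B→C: (11)(2) − (6)(2) = 10
C→D: (6)(6) − (9)(2) = 18
D→E: (9)(13) − (-3)(6) = 135
E→F: (-3)(7) − (-5)(13) = 44
F→G: (-5)(11) − (-11)(7) = 22
G→H: (-11)(-2) − (-1)(11) = 33
H→I: (-1)(-12) − (3)(-2) = 18
I→A: (3)(-15) − (13)(-12) = 111
Σ = 582
Signed area = Σ/2 = 291 (positive ⇒ counter-clockwise traversal).

291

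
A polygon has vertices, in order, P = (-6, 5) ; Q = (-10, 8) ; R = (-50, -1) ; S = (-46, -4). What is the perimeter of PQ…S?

92

|PQ| = √((-4)² + (3)²) = √25 = 5
|QR| = √((-40)² + (-9)²) = √1681 = 41
|RS| = √((4)² + (-3)²) = √25 = 5
|SP| = √((40)² + (9)²) = √1681 = 41
Perimeter = 5 + 41 + 5 + 41 = 92.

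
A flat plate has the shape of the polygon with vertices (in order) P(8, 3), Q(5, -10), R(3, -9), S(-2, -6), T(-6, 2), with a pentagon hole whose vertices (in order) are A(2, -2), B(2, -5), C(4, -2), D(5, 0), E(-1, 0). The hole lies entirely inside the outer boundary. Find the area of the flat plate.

99

Outer boundary:
Apply the shoelace (surveyor's) formula: 2A = Σ (x_i·y_{i+1} − x_{i+1}·y_i), indices taken mod 5.
P→Q: (8)(-10) − (5)(3) = -95
Q→R: (5)(-9) − (3)(-10) = -15
R→S: (3)(-6) − (-2)(-9) = -36
S→T: (-2)(2) − (-6)(-6) = -40
T→P: (-6)(3) − (8)(2) = -34
Σ = -220
Area = |Σ|/2 = 110.
Hole:
A→B: (2)(-5) − (2)(-2) = -6
B→C: (2)(-2) − (4)(-5) = 16
C→D: (4)(0) − (5)(-2) = 10
D→E: (5)(0) − (-1)(0) = 0
E→A: (-1)(-2) − (2)(0) = 2
Σ = 22
Area = |Σ|/2 = 11.
Net area = 110 − 11 = 99.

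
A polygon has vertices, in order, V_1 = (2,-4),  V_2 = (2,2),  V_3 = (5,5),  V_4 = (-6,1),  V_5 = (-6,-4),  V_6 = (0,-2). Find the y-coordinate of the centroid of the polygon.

0

Apply the shoelace formula. First the cross-terms c_i = x_i·y_{i+1} − x_{i+1}·y_i:
  12, 0, 35, 30, 12, 4  ⇒  2A = 93, A = 46.5.
Then Σ (y_i + y_{i+1})·c_i = 0, so ȳ = 0 / (6·46.5) = 0.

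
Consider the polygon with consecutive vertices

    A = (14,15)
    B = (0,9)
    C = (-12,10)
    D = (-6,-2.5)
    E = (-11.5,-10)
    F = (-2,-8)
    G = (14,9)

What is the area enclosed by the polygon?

Apply the shoelace formula: 2A = Σ (x_i·y_{i+1} − x_{i+1}·y_i), indices taken mod 7.
Cross-terms: 126, 108, 90, 31.25, 72, 94, 84  ⇒  Σ = 605.25
Area = |Σ|/2 = 302.625.

302.625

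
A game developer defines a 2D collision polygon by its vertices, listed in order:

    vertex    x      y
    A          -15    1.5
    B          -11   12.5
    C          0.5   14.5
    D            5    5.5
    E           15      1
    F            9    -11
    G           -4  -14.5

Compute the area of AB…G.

528

Σ = (-171) + (-165.75) + (-69.75) + (-77.5) + (-174) + (-174.5) + (-223.5) = -1056
Area = |Σ|/2 = 528.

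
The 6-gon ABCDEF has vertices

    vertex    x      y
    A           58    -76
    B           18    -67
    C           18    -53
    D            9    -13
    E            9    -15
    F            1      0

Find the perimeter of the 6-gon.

|AB| = √((-40)² + (9)²) = √1681 = 41
|BC| = √((0)² + (14)²) = √196 = 14
|CD| = √((-9)² + (40)²) = √1681 = 41
|DE| = √((0)² + (-2)²) = √4 = 2
|EF| = √((-8)² + (15)²) = √289 = 17
|FA| = √((57)² + (-76)²) = √9025 = 95
Perimeter = 41 + 14 + 41 + 2 + 17 + 95 = 210.

210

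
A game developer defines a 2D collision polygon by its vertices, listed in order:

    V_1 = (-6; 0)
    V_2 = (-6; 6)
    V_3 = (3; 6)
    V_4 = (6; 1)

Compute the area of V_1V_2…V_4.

Cross-terms: -36, -54, -33, 6  ⇒  Σ = -117
Area = |Σ|/2 = 58.5.

58.5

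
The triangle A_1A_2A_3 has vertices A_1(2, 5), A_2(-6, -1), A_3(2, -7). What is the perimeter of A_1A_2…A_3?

32

|A_1A_2| = √((-8)² + (-6)²) = √100 = 10
|A_2A_3| = √((8)² + (-6)²) = √100 = 10
|A_3A_1| = √((0)² + (12)²) = √144 = 12
Perimeter = 10 + 10 + 12 = 32.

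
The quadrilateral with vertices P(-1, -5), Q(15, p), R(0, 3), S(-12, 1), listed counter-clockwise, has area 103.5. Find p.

10

Write out the shoelace sum; only the two edges meeting at Q involve p:
2·Area = [((-1)·p − 15·(-5)) + (15·3 − 0·p)] + 97
       = -1·p + 217 = 207
⇒ p = 10.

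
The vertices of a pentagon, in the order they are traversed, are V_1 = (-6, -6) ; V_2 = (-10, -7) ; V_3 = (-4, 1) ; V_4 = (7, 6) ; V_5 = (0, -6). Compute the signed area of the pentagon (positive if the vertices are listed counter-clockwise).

Σ = (-18) + (-38) + (-31) + (-42) + (-36) = -165
Signed area = Σ/2 = -82.5 (negative ⇒ clockwise traversal).

-82.5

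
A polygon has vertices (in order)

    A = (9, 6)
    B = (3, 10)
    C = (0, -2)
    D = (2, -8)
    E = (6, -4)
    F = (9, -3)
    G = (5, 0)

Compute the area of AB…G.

86.5

Σ = (72) + (-6) + (4) + (40) + (18) + (15) + (30) = 173
Area = |Σ|/2 = 86.5.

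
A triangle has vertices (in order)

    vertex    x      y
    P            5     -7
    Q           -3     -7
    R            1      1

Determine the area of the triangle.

Σ = (-56) + (4) + (-12) = -64
Area = |Σ|/2 = 32.

32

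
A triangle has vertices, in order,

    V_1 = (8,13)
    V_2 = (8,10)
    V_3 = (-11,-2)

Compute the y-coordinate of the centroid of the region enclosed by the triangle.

7

Apply the surveyor's formula. First the cross-terms c_i = x_i·y_{i+1} − x_{i+1}·y_i:
  -24, 94, -127  ⇒  2A = -57, A = -28.5.
Then Σ (y_i + y_{i+1})·c_i = -1197, so ȳ = -1197 / (6·(-28.5)) = 7.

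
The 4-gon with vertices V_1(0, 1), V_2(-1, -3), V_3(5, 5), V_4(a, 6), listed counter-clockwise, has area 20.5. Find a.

0

Write out the shoelace sum; only the two edges meeting at V_4 involve a:
2·Area = [(5·6 − a·5) + (a·1 − 0·6)] + 11
       = -4·a + 41 = 41
⇒ a = 0.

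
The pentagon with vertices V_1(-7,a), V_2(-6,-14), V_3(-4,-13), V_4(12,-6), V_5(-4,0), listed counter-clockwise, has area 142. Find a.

4

The doubled signed area Σ (x_i y_{i+1} − x_{i+1} y_i) is linear in a.
With a=0 it equals 276; the coefficient of a is 2 (from the two edges through V_1).
So 2·a + 276 = 2·142 = 284 ⇒ a = 4.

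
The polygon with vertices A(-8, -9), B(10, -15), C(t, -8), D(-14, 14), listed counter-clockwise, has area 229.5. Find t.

The doubled signed area Σ (x_i y_{i+1} − x_{i+1} y_i) is linear in t.
With t=0 it equals 256; the coefficient of t is 29 (from the two edges through C).
So 29·t + 256 = 2·229.5 = 459 ⇒ t = 7.

7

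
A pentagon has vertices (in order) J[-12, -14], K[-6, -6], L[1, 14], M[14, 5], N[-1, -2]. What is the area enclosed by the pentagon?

Apply the shoelace (surveyor's) formula: 2A = Σ (x_i·y_{i+1} − x_{i+1}·y_i), indices taken mod 5.
Σ = (-12) + (-78) + (-191) + (-23) + (-10) = -314
Area = |Σ|/2 = 157.

157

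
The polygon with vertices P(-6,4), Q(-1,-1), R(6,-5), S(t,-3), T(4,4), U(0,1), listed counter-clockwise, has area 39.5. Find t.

Write out the shoelace sum; only the two edges meeting at S involve t:
2·Area = [(6·(-3) − t·(-5)) + (t·4 − 4·(-3))] + 31
       = 9·t + 25 = 79
⇒ t = 6.

6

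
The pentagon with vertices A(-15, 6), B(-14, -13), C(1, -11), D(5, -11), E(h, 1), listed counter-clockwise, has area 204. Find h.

-6

The doubled signed area Σ (x_i y_{i+1} − x_{i+1} y_i) is linear in h.
With h=0 it equals 510; the coefficient of h is 17 (from the two edges through E).
So 17·h + 510 = 2·204 = 408 ⇒ h = -6.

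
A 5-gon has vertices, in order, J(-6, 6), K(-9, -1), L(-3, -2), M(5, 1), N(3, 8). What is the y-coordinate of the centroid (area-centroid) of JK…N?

301/111

Apply Gauss's area formula. First the cross-terms c_i = x_i·y_{i+1} − x_{i+1}·y_i:
  60, 15, 7, 37, 66  ⇒  2A = 185, A = 92.5.
Then Σ (y_i + y_{i+1})·c_i = 1505, so ȳ = 1505 / (6·92.5) = 301/111.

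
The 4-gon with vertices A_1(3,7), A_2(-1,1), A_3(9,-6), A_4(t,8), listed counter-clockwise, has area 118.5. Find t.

14

The doubled signed area Σ (x_i y_{i+1} − x_{i+1} y_i) is linear in t.
With t=0 it equals 55; the coefficient of t is 13 (from the two edges through A_4).
So 13·t + 55 = 2·118.5 = 237 ⇒ t = 14.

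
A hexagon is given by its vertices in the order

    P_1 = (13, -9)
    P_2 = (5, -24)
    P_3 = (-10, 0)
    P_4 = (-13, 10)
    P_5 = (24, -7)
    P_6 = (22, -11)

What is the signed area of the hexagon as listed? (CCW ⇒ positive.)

-460.5

Σ = (-267) + (-240) + (-100) + (-149) + (-110) + (-55) = -921
Signed area = Σ/2 = -460.5 (negative ⇒ clockwise traversal).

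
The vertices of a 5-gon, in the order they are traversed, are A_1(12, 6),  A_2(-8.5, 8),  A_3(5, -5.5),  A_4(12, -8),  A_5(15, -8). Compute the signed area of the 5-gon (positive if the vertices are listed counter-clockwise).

Apply the surveyor's formula: 2A = Σ (x_i·y_{i+1} − x_{i+1}·y_i), indices taken mod 5.
Σ = (147) + (6.75) + (26) + (24) + (186) = 389.75
Signed area = Σ/2 = 194.875 (positive ⇒ counter-clockwise traversal).

194.875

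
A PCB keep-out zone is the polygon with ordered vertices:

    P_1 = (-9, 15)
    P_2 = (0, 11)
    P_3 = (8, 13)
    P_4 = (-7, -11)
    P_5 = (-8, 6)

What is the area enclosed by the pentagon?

190

Apply Gauss's area formula: 2A = Σ (x_i·y_{i+1} − x_{i+1}·y_i), indices taken mod 5.
Σ = (-99) + (-88) + (3) + (-130) + (-66) = -380
Area = |Σ|/2 = 190.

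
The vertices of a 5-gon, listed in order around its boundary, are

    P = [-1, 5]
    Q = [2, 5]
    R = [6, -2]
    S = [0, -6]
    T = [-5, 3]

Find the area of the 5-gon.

68.5

Apply the surveyor's formula: 2A = Σ (x_i·y_{i+1} − x_{i+1}·y_i), indices taken mod 5.
P→Q: (-1)(5) − (2)(5) = -15
Q→R: (2)(-2) − (6)(5) = -34
R→S: (6)(-6) − (0)(-2) = -36
S→T: (0)(3) − (-5)(-6) = -30
T→P: (-5)(5) − (-1)(3) = -22
Σ = -137
Area = |Σ|/2 = 68.5.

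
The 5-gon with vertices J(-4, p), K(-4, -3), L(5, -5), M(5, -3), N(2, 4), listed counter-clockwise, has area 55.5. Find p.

The doubled signed area Σ (x_i y_{i+1} − x_{i+1} y_i) is linear in p.
With p=0 it equals 99; the coefficient of p is 6 (from the two edges through J).
So 6·p + 99 = 2·55.5 = 111 ⇒ p = 2.

2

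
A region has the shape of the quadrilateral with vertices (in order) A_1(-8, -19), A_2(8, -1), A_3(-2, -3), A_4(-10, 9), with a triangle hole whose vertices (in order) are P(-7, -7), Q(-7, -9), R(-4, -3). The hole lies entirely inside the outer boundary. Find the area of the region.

Outer boundary:
Σ = (160) + (-26) + (-48) + (262) = 348
Area = |Σ|/2 = 174.
Hole:
Σ = (14) + (-15) + (7) = 6
Area = |Σ|/2 = 3.
Net area = 174 − 3 = 171.

171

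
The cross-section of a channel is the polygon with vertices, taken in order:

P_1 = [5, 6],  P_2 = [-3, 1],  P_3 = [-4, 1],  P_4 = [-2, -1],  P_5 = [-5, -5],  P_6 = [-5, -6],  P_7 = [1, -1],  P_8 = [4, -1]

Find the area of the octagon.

41.5

Apply Gauss's area formula: 2A = Σ (x_i·y_{i+1} − x_{i+1}·y_i), indices taken mod 8.
Cross-terms: 23, 1, 6, 5, 5, 11, 3, 29  ⇒  Σ = 83
Area = |Σ|/2 = 41.5.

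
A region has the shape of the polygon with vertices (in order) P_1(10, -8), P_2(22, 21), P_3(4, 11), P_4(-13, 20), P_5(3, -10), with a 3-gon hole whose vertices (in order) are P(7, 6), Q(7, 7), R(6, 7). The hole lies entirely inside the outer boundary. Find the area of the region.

Outer boundary:
Apply the surveyor's formula: 2A = Σ (x_i·y_{i+1} − x_{i+1}·y_i), indices taken mod 5.
Σ = (386) + (158) + (223) + (70) + (76) = 913
Area = |Σ|/2 = 456.5.
Hole:
P→Q: (7)(7) − (7)(6) = 7
Q→R: (7)(7) − (6)(7) = 7
R→P: (6)(6) − (7)(7) = -13
Σ = 1
Area = |Σ|/2 = 0.5.
Net area = 456.5 − 0.5 = 456.

456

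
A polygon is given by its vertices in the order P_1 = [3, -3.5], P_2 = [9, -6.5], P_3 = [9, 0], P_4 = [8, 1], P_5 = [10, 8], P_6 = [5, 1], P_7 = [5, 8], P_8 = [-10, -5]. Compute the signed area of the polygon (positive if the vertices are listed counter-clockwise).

Apply the shoelace formula: 2A = Σ (x_i·y_{i+1} − x_{i+1}·y_i), indices taken mod 8.
Cross-terms: 12, 58.5, 9, 54, -30, 35, 55, 50  ⇒  Σ = 243.5
Signed area = Σ/2 = 121.75 (positive ⇒ counter-clockwise traversal).

121.75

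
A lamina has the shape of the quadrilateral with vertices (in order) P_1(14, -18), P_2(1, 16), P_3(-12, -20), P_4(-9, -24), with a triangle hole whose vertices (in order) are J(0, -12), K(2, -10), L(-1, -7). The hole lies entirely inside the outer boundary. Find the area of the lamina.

Outer boundary:
Apply Gauss's area formula: 2A = Σ (x_i·y_{i+1} − x_{i+1}·y_i), indices taken mod 4.
Σ = (242) + (172) + (108) + (498) = 1020
Area = |Σ|/2 = 510.
Hole:
Apply the shoelace (surveyor's) formula: 2A = Σ (x_i·y_{i+1} − x_{i+1}·y_i), indices taken mod 3.
Cross-terms: 24, -24, 12  ⇒  Σ = 12
Area = |Σ|/2 = 6.
Net area = 510 − 6 = 504.

504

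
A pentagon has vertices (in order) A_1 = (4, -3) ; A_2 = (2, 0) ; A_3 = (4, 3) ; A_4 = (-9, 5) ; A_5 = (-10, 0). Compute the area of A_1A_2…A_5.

Apply Gauss's area formula: 2A = Σ (x_i·y_{i+1} − x_{i+1}·y_i), indices taken mod 5.
Σ = (6) + (6) + (47) + (50) + (30) = 139
Area = |Σ|/2 = 69.5.

69.5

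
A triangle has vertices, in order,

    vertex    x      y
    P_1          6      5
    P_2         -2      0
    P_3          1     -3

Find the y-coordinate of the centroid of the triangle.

2/3

Apply the shoelace (surveyor's) formula. First the cross-terms c_i = x_i·y_{i+1} − x_{i+1}·y_i:
  10, 6, 23  ⇒  2A = 39, A = 19.5.
Then Σ (y_i + y_{i+1})·c_i = 78, so ȳ = 78 / (6·19.5) = 2/3.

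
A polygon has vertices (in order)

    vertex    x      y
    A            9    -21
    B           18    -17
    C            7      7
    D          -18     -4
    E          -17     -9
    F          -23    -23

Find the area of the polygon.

768

Apply the shoelace formula: 2A = Σ (x_i·y_{i+1} − x_{i+1}·y_i), indices taken mod 6.
Σ = (225) + (245) + (98) + (94) + (184) + (690) = 1536
Area = |Σ|/2 = 768.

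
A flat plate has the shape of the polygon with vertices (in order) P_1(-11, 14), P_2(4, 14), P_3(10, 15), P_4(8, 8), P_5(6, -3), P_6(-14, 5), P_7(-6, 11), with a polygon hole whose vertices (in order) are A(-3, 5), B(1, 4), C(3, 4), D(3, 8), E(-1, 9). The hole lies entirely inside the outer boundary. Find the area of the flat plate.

228.5

Outer boundary:
P_1→P_2: (-11)(14) − (4)(14) = -210
P_2→P_3: (4)(15) − (10)(14) = -80
P_3→P_4: (10)(8) − (8)(15) = -40
P_4→P_5: (8)(-3) − (6)(8) = -72
P_5→P_6: (6)(5) − (-14)(-3) = -12
P_6→P_7: (-14)(11) − (-6)(5) = -124
P_7→P_1: (-6)(14) − (-11)(11) = 37
Σ = -501
Area = |Σ|/2 = 250.5.
Hole:
Apply the shoelace (surveyor's) formula: 2A = Σ (x_i·y_{i+1} − x_{i+1}·y_i), indices taken mod 5.
Σ = (-17) + (-8) + (12) + (35) + (22) = 44
Area = |Σ|/2 = 22.
Net area = 250.5 − 22 = 228.5.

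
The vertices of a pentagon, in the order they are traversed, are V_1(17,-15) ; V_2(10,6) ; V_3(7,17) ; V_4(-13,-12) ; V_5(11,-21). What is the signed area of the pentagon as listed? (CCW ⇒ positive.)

Apply the shoelace (surveyor's) formula: 2A = Σ (x_i·y_{i+1} − x_{i+1}·y_i), indices taken mod 5.
V_1→V_2: (17)(6) − (10)(-15) = 252
V_2→V_3: (10)(17) − (7)(6) = 128
V_3→V_4: (7)(-12) − (-13)(17) = 137
V_4→V_5: (-13)(-21) − (11)(-12) = 405
V_5→V_1: (11)(-15) − (17)(-21) = 192
Σ = 1114
Signed area = Σ/2 = 557 (positive ⇒ counter-clockwise traversal).

557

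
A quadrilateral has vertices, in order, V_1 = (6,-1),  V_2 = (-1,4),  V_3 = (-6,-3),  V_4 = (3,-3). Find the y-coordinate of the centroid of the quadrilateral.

Apply the shoelace formula. First the cross-terms c_i = x_i·y_{i+1} − x_{i+1}·y_i:
  23, 27, 27, 15  ⇒  2A = 92, A = 46.
Then Σ (y_i + y_{i+1})·c_i = -126, so ȳ = -126 / (6·46) = -21/46.

-21/46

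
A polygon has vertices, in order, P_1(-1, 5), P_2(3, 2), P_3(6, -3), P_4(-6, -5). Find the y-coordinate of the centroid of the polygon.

Apply the shoelace (surveyor's) formula. First the cross-terms c_i = x_i·y_{i+1} − x_{i+1}·y_i:
  -17, -21, -48, -35  ⇒  2A = -121, A = -60.5.
Then Σ (y_i + y_{i+1})·c_i = 286, so ȳ = 286 / (6·(-60.5)) = -26/33.

-26/33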